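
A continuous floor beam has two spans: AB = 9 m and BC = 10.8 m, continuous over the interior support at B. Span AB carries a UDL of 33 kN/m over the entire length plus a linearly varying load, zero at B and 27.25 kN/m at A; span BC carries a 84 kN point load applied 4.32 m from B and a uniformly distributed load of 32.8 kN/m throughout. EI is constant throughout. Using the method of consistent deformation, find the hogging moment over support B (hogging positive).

Insert a hinge at B; M_B is the redundant, and each span becomes simply supported.
Rotations at B on the released spans (each span's end-slope, ×1/EI):
  span AB: UDL 33: wL³/(24EI) = 1002/EI
  span AB: triangular load, peak 27.25: 7w₀L³/(360EI) = 386.3/EI
  span BC: point load 84 at a = 4.32: Pab(L + b)/(6LEI) = 627.1/EI
  span BC: UDL 32.8: wL³/(24EI) = 1722/EI
  relative rotation θ_0 = (1389 + 2349)/EI = 3737/EI
A unit hogging moment at B produces rotation L₁/(3EI) + L₂/(3EI) = 6.6/EI.
Slope continuity at B: θ_0 = M_B·6.6/EI, so M_B = 3737/6.6 = 566.3 kN·m (hogging).

M_B = 566.3 kN·m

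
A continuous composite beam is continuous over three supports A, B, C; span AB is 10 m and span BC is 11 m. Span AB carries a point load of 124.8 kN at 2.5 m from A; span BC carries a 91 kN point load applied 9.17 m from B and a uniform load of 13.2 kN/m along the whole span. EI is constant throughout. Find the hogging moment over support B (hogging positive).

Insert a hinge at B; M_B is the redundant, and each span becomes simply supported.
End slopes at the hinge B, treating each span as simply supported:
  span AB: point load 124.8 at a = 2.5: Pab(L + a)/(6LEI) = 487.5/EI
  span BC: point load 91 at a = 9.17: Pab(L + b)/(6LEI) = 296.9/EI
  span BC: UDL 13.2: wL³/(24EI) = 732/EI
  relative rotation θ_0 = (487.5 + 1029)/EI = 1516/EI
A unit hogging moment at B produces rotation L₁/(3EI) + L₂/(3EI) = 7/EI.
Slope continuity at B: θ_0 = M_B·7/EI, so M_B = 1516/7 = 216.6 kN·m (hogging).

M_B = 216.6 kN·m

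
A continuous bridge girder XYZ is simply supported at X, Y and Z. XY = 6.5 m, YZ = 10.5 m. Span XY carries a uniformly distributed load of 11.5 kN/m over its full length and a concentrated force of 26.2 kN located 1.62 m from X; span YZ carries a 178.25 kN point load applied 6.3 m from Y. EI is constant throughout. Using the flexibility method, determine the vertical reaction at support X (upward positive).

Take M_Y as the redundant. Released structure: two simple spans XY and YZ with a hinge at Y.
End slopes at the hinge Y, treating each span as simply supported:
  span XY: UDL 11.5: wL³/(24EI) = 131.6/EI
  span XY: point load 26.2 at a = 1.62: Pab(L + a)/(6LEI) = 43.12/EI
  span YZ: point load 178.25 at a = 6.3: Pab(L + b)/(6LEI) = 1101/EI
  relative rotation θ_0 = (174.7 + 1101)/EI = 1275/EI
A unit hogging moment at Y produces rotation L₁/(3EI) + L₂/(3EI) = 5.667/EI.
Compatibility: M_Y·(L₁+L₂)/(3EI) = θ_0, giving M_Y = 225 kN·m (hogging).
Span XY, ΣM about X with M_Y applied at Y: R_Y^{XY}·6.5 = 285.4 + 225, so R_Y^{XY} = 78.53 kN and R_X = 101 − 78.53 = 22.42 kN.

R_X = 22.42 kN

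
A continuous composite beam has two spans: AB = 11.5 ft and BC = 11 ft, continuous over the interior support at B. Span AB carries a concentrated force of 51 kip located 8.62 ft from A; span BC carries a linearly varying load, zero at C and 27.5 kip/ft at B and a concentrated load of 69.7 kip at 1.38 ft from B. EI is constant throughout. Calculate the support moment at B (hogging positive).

M_B = 196.2 kip·ft

Release continuity at B by inserting a hinge; the redundant is the internal moment M_B. The primary structure is two simply-supported spans AB and BC.
Discontinuity in slope at B on the released structure — sum the simple-span end rotations:
  span AB: point load 51 at a = 8.62: Pab(L + a)/(6LEI) = 369.2/EI
  span BC: triangular load, peak 27.5: w₀L³/(45EI) = 813.4/EI
  span BC: point load 69.7 at a = 1.38: Pab(L + b)/(6LEI) = 289.1/EI
  relative rotation θ_0 = (369.2 + 1102)/EI = 1472/EI
A unit hogging moment at B produces rotation L₁/(3EI) + L₂/(3EI) = 7.5/EI.
Compatibility: M_B·(L₁+L₂)/(3EI) = θ_0, giving M_B = 196.2 kip·ft (hogging).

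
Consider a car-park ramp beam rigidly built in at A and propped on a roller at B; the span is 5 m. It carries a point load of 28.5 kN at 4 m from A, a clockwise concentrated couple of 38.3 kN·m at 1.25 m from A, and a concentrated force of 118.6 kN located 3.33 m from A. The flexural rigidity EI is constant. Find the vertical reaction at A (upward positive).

Choose R_B as the redundant. The primary structure is the cantilever fixed at A.
Deflection at B on the released cantilever, summing each load's contribution:
  point load 28.5 at a = 4: Pa²(3L − a)/(6EI) = 836/EI
  clockwise couple 38.3 at a = 1.25: M₀a(2L − a)/(2EI) = 209.5/EI
  point load 118.6 at a = 3.33: Pa²(3L − a)/(6EI) = 2558/EI
  δ_0 = 3603/EI
Tip deflection under a unit load at B: L³/(3EI) = 41.67/EI.
The prop prevents deflection at B: R_B = δ_0/δ_{BB} = 3603/41.67 = 86.48 kN.
Vertical equilibrium: R_A = ΣP − R_B = 147.1 − 86.48 = 60.62 kN.

R_A = 60.62 kN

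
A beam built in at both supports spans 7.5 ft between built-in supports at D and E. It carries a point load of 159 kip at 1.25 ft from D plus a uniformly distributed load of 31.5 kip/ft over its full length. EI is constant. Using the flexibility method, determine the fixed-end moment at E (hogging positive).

Take the two fixed-end moments M_D, M_E as redundants; the released structure is the simple span DE.
Simple-span end rotations at D and E under the given loads:
  at D: point load 159 at a = 1.25: Pab(L + b)/(6LEI) = 379.6/EI
  at E: point load 159 at a = 1.25: Pab(L + a)/(6LEI) = 241.5/EI
  at D: UDL 31.5: wL³/(24EI) = 553.7/EI
  at E: UDL 31.5: wL³/(24EI) = 553.7/EI
  θ_D0 = 933.3/EI,  θ_E0 = 795.2/EI
Flexibility coefficients: a unit moment at one end gives L/(3EI) there and L/(6EI) at the far end, so f₁₁ = f₂₂ = 2.5/EI and f₁₂ = f₂₁ = 1.25/EI.
Compatibility — zero rotation at each built-in end:
  2.5 M_D + 1.25 M_E = 933.3
  1.25 M_D + 2.5 M_E = 795.2
Solving the pair gives M_D = 285.7 kip·ft and M_E = 175.3 kip·ft (hogging).

M_E = 175.3 kip·ft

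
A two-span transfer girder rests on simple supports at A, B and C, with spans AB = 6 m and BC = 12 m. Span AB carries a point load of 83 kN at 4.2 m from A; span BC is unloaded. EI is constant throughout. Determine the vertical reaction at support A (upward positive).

R_A = 19.96 kN

Insert a hinge at B; M_B is the redundant, and each span becomes simply supported.
Rotations at B on the released spans (each span's end-slope, ×1/EI):
  span AB: point load 83 at a = 4.2: Pab(L + a)/(6LEI) = 177.8/EI
  relative rotation θ_0 = (177.8 + 0)/EI = 177.8/EI
A unit hogging moment at B produces rotation L₁/(3EI) + L₂/(3EI) = 6/EI.
Slope continuity at B: θ_0 = M_B·6/EI, so M_B = 177.8/6 = 29.63 kN·m (hogging).
Span AB, ΣM about A with M_B applied at B: R_B^{AB}·6 = 348.6 + 29.63, so R_B^{AB} = 63.04 kN and R_A = 83 − 63.04 = 19.96 kN.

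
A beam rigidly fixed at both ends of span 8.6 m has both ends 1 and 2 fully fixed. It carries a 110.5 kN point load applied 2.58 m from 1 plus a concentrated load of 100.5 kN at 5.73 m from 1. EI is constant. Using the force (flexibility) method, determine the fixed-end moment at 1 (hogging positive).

Take the two fixed-end moments M_1, M_2 as redundants; the released structure is the simple span 12.
On the primary (simply-supported) span, the end slopes from the loading are:
  at 1: point load 110.5 at a = 2.58: Pab(L + b)/(6LEI) = 486.3/EI
  at 2: point load 110.5 at a = 2.58: Pab(L + a)/(6LEI) = 371.9/EI
  at 1: point load 100.5 at a = 5.73: Pab(L + b)/(6LEI) = 367.4/EI
  at 2: point load 100.5 at a = 5.73: Pab(L + a)/(6LEI) = 459/EI
  θ_10 = 853.6/EI,  θ_20 = 830.8/EI
Flexibility coefficients: a unit moment at one end gives L/(3EI) there and L/(6EI) at the far end, so f₁₁ = f₂₂ = 2.867/EI and f₁₂ = f₂₁ = 1.433/EI.
Compatibility — zero rotation at each built-in end:
  2.867 M_1 + 1.433 M_2 = 853.6
  1.433 M_1 + 2.867 M_2 = 830.8
Solving the pair gives M_1 = 203.8 kN·m and M_2 = 187.9 kN·m (hogging).

M_1 = 203.8 kN·m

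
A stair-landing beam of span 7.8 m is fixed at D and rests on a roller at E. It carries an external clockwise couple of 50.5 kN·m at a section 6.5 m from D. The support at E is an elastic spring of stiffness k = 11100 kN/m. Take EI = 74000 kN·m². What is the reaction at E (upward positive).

R_E = 9.06 kN

Choose R_E as the redundant. The primary structure is the cantilever fixed at D.
Primary-structure tip deflection at E by superposition:
  clockwise couple 50.5 at a = 6.5: M₀a(2L − a)/(2EI) = 1494/EI
Tip deflection under a unit load at E: L³/(3EI) = 158.2/EI.
With EI = 74000 kN·m²: δ_0 = 0.020183 m and δ_{EE} = 0.002138 m/kN.
Compatibility — the spring shortens by R_E/k under the reaction it provides: δ_0 − R_E·δ_{EE} = R_E/k. With 1/k = 0.00009 m/kN, R_E = δ_0 / (δ_{EE} + 1/k) = 0.020183 / (0.002138 + 0.00009) = 9.06 kN.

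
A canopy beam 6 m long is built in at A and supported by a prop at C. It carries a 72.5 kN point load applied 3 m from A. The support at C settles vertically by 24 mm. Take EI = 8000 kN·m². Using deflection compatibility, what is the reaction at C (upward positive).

R_C = 19.99 kN

Remove the prop at C; the released (primary) structure is a cantilever built in at A.
Deflection at C on the released cantilever, summing each load's contribution:
  point load 72.5 at a = 3: Pa²(3L − a)/(6EI) = 1631/EI
Tip deflection under a unit load at C: L³/(3EI) = 72/EI.
With EI = 8000 kN·m²: δ_0 = 0.20391 m and δ_{CC} = 0.009 m/kN.
Compatibility — the beam at C must follow the support down by 0.024 m: δ_0 − R_C·δ_{CC} = 0.024, so R_C = (0.20391 − 0.024)/0.009 = 19.99 kN.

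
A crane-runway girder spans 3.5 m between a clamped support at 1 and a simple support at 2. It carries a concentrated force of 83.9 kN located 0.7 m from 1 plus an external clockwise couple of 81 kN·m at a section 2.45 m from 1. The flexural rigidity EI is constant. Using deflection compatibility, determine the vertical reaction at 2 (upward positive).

Release the roller at 2. Primary structure: cantilever fixed at 1.
Free-end deflection of the primary structure under the applied loading (downward +):
  point load 83.9 at a = 0.7: Pa²(3L − a)/(6EI) = 67.15/EI
  clockwise couple 81 at a = 2.45: M₀a(2L − a)/(2EI) = 451.5/EI
  δ_0 = 518.6/EI
Flexibility coefficient — unit upward force at 2: δ_{22} = L³/(3EI) = 14.29/EI.
Compatibility at 2: δ_0 − R_2·δ_{22} = 0, so R_2 = 518.6/14.29 = 36.29 kN.

R_2 = 36.29 kN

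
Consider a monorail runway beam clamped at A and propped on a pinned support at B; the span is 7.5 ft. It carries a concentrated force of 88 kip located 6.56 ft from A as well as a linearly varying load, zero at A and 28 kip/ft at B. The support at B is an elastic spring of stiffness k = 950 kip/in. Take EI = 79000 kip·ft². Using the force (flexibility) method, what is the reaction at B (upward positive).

R_B = 123.2 kip

Choose R_B as the redundant. The primary structure is the cantilever fixed at A.
Primary-structure tip deflection at B by superposition:
  point load 88 at a = 6.56: Pa²(3L − a)/(6EI) = 10061/EI
  triangular load, peak 28 at the free end: 11w₀L⁴/(120EI) = 8121/EI
  δ_0 = 18182/EI
Flexibility coefficient — unit upward force at B: δ_{BB} = L³/(3EI) = 140.6/EI.
With EI = 79000 kip·ft²: δ_0 = 0.23015 ft and δ_{BB} = 0.00178 ft/kip.
Compatibility — the spring shortens by R_B/k under the reaction it provides: δ_0 − R_B·δ_{BB} = R_B/k. With 1/k = 1/(950×12) ft/kip = 0.000088 ft/kip, R_B = δ_0 / (δ_{BB} + 1/k) = 0.23015 / (0.00178 + 0.000088) = 123.2 kip.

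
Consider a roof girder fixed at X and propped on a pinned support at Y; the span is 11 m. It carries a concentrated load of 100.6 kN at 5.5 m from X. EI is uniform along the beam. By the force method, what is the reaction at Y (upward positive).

R_Y = 31.44 kN

Take the reaction at Y as the redundant and release it; the primary structure is a cantilever fixed at X.
Deflection at Y on the released cantilever, summing each load's contribution:
  point load 100.6 at a = 5.5: Pa²(3L − a)/(6EI) = 13948/EI
Flexibility coefficient — unit upward force at Y: δ_{YY} = L³/(3EI) = 443.7/EI.
Compatibility at Y: δ_0 − R_Y·δ_{YY} = 0, so R_Y = 13948/443.7 = 31.44 kN.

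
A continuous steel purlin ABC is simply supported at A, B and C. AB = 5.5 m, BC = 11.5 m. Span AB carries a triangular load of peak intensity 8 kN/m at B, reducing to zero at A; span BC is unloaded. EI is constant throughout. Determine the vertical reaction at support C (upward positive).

Take M_B as the redundant. Released structure: two simple spans AB and BC with a hinge at B.
Discontinuity in slope at B on the released structure — sum the simple-span end rotations:
  span AB: triangular load, peak 8: w₀L³/(45EI) = 29.58/EI
  relative rotation θ_0 = (29.58 + 0)/EI = 29.58/EI
A unit hogging moment at B produces rotation L₁/(3EI) + L₂/(3EI) = 5.667/EI.
Compatibility: M_B·(L₁+L₂)/(3EI) = θ_0, giving M_B = 5.22 kN·m (hogging).
Span BC, ΣM about C: R_B^{BC}·11.5 = 0 + 5.22, so R_B^{BC} = 0.4539 kN and R_C = 0 − 0.4539 = -0.4539 kN.

R_C = -0.4539 kN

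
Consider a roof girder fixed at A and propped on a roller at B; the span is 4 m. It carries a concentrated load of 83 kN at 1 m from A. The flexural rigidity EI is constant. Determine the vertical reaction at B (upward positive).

R_B = 7.133 kN

Release the roller at B. Primary structure: cantilever fixed at A.
Primary-structure tip deflection at B by superposition:
  point load 83 at a = 1: Pa²(3L − a)/(6EI) = 152.2/EI
Flexibility coefficient — unit upward force at B: δ_{BB} = L³/(3EI) = 21.33/EI.
The prop prevents deflection at B: R_B = δ_0/δ_{BB} = 152.2/21.33 = 7.133 kN.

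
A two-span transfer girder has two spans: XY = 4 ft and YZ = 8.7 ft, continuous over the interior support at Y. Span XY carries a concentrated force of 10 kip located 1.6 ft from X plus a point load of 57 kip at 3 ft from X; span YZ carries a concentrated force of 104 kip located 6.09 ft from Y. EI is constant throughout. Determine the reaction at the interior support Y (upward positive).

Insert a hinge at Y; M_Y is the redundant, and each span becomes simply supported.
Discontinuity in slope at Y on the released structure — sum the simple-span end rotations:
  span XY: point load 10 at a = 1.6: Pab(L + a)/(6LEI) = 8.96/EI
  span XY: point load 57 at a = 3: Pab(L + a)/(6LEI) = 49.88/EI
  span YZ: point load 104 at a = 6.09: Pab(L + b)/(6LEI) = 358.2/EI
  relative rotation θ_0 = (58.84 + 358.2)/EI = 417/EI
A unit hogging moment at Y produces rotation L₁/(3EI) + L₂/(3EI) = 4.233/EI.
Compatibility: M_Y·(L₁+L₂)/(3EI) = θ_0, giving M_Y = 98.5 kip·ft (hogging).
Span XY, ΣM about X with M_Y applied at Y: R_Y^{XY}·4 = 187 + 98.5, so R_Y^{XY} = 71.38 kip and R_X = 67 − 71.38 = -4.376 kip.
Span YZ, ΣM about Z: R_Y^{YZ}·8.7 = 271.4 + 98.5, so R_Y^{YZ} = 42.52 kip and R_Z = 104 − 42.52 = 61.48 kip.
R_Y = 71.38 + 42.52 = 113.9 kip.

R_Y = 113.9 kip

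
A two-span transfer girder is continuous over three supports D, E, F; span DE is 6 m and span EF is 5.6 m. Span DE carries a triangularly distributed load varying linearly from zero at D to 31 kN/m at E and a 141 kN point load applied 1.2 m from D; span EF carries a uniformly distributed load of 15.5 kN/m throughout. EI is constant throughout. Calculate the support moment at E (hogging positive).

Insert a hinge at E; M_E is the redundant, and each span becomes simply supported.
Rotations at E on the released spans (each span's end-slope, ×1/EI):
  span DE: triangular load, peak 31: w₀L³/(45EI) = 148.8/EI
  span DE: point load 141 at a = 1.2: Pab(L + a)/(6LEI) = 162.4/EI
  span EF: UDL 15.5: wL³/(24EI) = 113.4/EI
  relative rotation θ_0 = (311.2 + 113.4)/EI = 424.7/EI
A unit hogging moment at E produces rotation L₁/(3EI) + L₂/(3EI) = 3.867/EI.
Compatibility: M_E·(L₁+L₂)/(3EI) = θ_0, giving M_E = 109.8 kN·m (hogging).

M_E = 109.8 kN·m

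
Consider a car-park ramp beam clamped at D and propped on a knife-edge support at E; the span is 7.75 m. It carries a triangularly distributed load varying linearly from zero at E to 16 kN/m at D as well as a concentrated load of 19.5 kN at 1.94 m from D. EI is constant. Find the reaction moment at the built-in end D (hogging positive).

Remove the prop at E; the released (primary) structure is a cantilever built in at D.
Downward deflection at the released point E due to the loads:
  triangular load, peak 16 at the fixed end: w₀L⁴/(30EI) = 1924/EI
  point load 19.5 at a = 1.94: Pa²(3L − a)/(6EI) = 260.7/EI
  δ_0 = 2185/EI
Flexibility coefficient — unit upward force at E: δ_{EE} = L³/(3EI) = 155.2/EI.
The prop prevents deflection at E: R_E = δ_0/δ_{EE} = 2185/155.2 = 14.08 kN.
Moment equilibrium about D: M_D = Σ(load moments about D) − R_E·L = 198 − 14.08×7.75 = 88.88 kN·m.

M_D = 88.88 kN·m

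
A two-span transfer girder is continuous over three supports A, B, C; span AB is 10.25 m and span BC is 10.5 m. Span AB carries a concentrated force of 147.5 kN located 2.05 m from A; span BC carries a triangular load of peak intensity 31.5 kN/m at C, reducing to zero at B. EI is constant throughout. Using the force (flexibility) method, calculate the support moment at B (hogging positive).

Release continuity at B by inserting a hinge; the redundant is the internal moment M_B. The primary structure is two simply-supported spans AB and BC.
End slopes at the hinge B, treating each span as simply supported:
  span AB: point load 147.5 at a = 2.05: Pab(L + a)/(6LEI) = 495.9/EI
  span BC: triangular load, peak 31.5: 7w₀L³/(360EI) = 709/EI
  relative rotation θ_0 = (495.9 + 709)/EI = 1205/EI
A unit hogging moment at B produces rotation L₁/(3EI) + L₂/(3EI) = 6.917/EI.
Slope continuity at B: θ_0 = M_B·6.917/EI, so M_B = 1205/6.917 = 174.2 kN·m (hogging).

M_B = 174.2 kN·m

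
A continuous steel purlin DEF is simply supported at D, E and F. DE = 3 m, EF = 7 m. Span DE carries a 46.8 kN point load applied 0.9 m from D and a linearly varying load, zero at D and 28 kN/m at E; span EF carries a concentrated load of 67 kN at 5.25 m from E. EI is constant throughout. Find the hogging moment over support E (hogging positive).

M_E = 49.26 kN·m

Take M_E as the redundant. Released structure: two simple spans DE and EF with a hinge at E.
Discontinuity in slope at E on the released structure — sum the simple-span end rotations:
  span DE: point load 46.8 at a = 0.9: Pab(L + a)/(6LEI) = 19.16/EI
  span DE: triangular load, peak 28: w₀L³/(45EI) = 16.8/EI
  span EF: point load 67 at a = 5.25: Pab(L + b)/(6LEI) = 128.2/EI
  relative rotation θ_0 = (35.96 + 128.2)/EI = 164.2/EI
A unit hogging moment at E produces rotation L₁/(3EI) + L₂/(3EI) = 3.333/EI.
Slope continuity at E: θ_0 = M_E·3.333/EI, so M_E = 164.2/3.333 = 49.26 kN·m (hogging).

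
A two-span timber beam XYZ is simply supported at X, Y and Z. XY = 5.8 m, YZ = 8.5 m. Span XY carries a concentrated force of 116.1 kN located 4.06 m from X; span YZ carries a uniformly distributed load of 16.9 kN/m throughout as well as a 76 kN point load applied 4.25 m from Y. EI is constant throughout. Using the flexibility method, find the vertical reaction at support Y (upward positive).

R_Y = 252.4 kN

Take M_Y as the redundant. Released structure: two simple spans XY and YZ with a hinge at Y.
End slopes at the hinge Y, treating each span as simply supported:
  span XY: point load 116.1 at a = 4.06: Pab(L + a)/(6LEI) = 232.4/EI
  span YZ: UDL 16.9: wL³/(24EI) = 432.4/EI
  span YZ: point load 76 at a = 4.25: Pab(L + b)/(6LEI) = 343.2/EI
  relative rotation θ_0 = (232.4 + 775.6)/EI = 1008/EI
A unit hogging moment at Y produces rotation L₁/(3EI) + L₂/(3EI) = 4.767/EI.
Compatibility: M_Y·(L₁+L₂)/(3EI) = θ_0, giving M_Y = 211.5 kN·m (hogging).
Span XY, ΣM about X with M_Y applied at Y: R_Y^{XY}·5.8 = 471.4 + 211.5, so R_Y^{XY} = 117.7 kN and R_X = 116.1 − 117.7 = -1.631 kN.
Span YZ, ΣM about Z: R_Y^{YZ}·8.5 = 933.5 + 211.5, so R_Y^{YZ} = 134.7 kN and R_Z = 219.7 − 134.7 = 84.95 kN.
R_Y = 117.7 + 134.7 = 252.4 kN.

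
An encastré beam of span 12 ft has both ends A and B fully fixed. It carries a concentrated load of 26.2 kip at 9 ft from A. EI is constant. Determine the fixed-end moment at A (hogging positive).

M_A = 14.74 kip·ft

Release both end moments; the primary structure is a simply-supported span AB with redundants M_A and M_B.
On the primary (simply-supported) span, the end slopes from the loading are:
  at A: point load 26.2 at a = 9: Pab(L + b)/(6LEI) = 147.4/EI
  at B: point load 26.2 at a = 9: Pab(L + a)/(6LEI) = 206.3/EI
  θ_A0 = 147.4/EI,  θ_B0 = 206.3/EI
Flexibility coefficients: a unit moment at one end gives L/(3EI) there and L/(6EI) at the far end, so f₁₁ = f₂₂ = 4/EI and f₁₂ = f₂₁ = 2/EI.
Compatibility — zero rotation at each built-in end:
  4 M_A + 2 M_B = 147.4
  2 M_A + 4 M_B = 206.3
Solving the pair gives M_A = 14.74 kip·ft and M_B = 44.21 kip·ft (hogging).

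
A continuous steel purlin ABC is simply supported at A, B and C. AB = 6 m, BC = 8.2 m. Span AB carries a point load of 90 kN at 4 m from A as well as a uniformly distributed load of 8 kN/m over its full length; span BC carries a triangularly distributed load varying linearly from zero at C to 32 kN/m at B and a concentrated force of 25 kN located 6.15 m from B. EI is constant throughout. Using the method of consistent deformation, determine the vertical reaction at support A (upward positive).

R_A = 28.3 kN

Take M_B as the redundant. Released structure: two simple spans AB and BC with a hinge at B.
End slopes at the hinge B, treating each span as simply supported:
  span AB: point load 90 at a = 4: Pab(L + a)/(6LEI) = 200/EI
  span AB: UDL 8: wL³/(24EI) = 72/EI
  span BC: triangular load, peak 32: w₀L³/(45EI) = 392.1/EI
  span BC: point load 25 at a = 6.15: Pab(L + b)/(6LEI) = 65.66/EI
  relative rotation θ_0 = (272 + 457.7)/EI = 729.7/EI
A unit hogging moment at B produces rotation L₁/(3EI) + L₂/(3EI) = 4.733/EI.
Slope continuity at B: θ_0 = M_B·4.733/EI, so M_B = 729.7/4.733 = 154.2 kN·m (hogging).
Span AB, ΣM about A with M_B applied at B: R_B^{AB}·6 = 504 + 154.2, so R_B^{AB} = 109.7 kN and R_A = 138 − 109.7 = 28.3 kN.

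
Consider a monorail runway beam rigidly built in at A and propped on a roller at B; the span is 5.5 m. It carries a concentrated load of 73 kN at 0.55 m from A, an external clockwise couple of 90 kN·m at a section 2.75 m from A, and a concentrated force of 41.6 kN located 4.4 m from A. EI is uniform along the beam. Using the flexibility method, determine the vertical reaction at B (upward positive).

Release the roller at B. Primary structure: cantilever fixed at A.
Free-end deflection of the primary structure under the applied loading (downward +):
  point load 73 at a = 0.55: Pa²(3L − a)/(6EI) = 58.7/EI
  clockwise couple 90 at a = 2.75: M₀a(2L − a)/(2EI) = 1021/EI
  point load 41.6 at a = 4.4: Pa²(3L − a)/(6EI) = 1624/EI
  δ_0 = 2704/EI
Flexibility coefficient — unit upward force at B: δ_{BB} = L³/(3EI) = 55.46/EI.
The prop prevents deflection at B: R_B = δ_0/δ_{BB} = 2704/55.46 = 48.75 kN.

R_B = 48.75 kN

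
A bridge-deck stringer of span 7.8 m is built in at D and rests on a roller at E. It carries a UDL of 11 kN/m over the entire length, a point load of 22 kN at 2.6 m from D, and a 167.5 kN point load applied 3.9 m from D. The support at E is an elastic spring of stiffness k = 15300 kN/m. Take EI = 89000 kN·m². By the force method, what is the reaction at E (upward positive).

R_E = 84.66 kN

Remove the prop at E; the released (primary) structure is a cantilever built in at D.
Free-end deflection of the primary structure under the applied loading (downward +):
  UDL 11: wL⁴/(8EI) = 5090/EI
  point load 22 at a = 2.6: Pa²(3L − a)/(6EI) = 515.6/EI
  point load 167.5 at a = 3.9: Pa²(3L − a)/(6EI) = 8280/EI
  δ_0 = 13885/EI
Tip deflection under a unit load at E: L³/(3EI) = 158.2/EI.
With EI = 89000 kN·m²: δ_0 = 0.15601 m and δ_{EE} = 0.001777 m/kN.
Compatibility — the spring shortens by R_E/k under the reaction it provides: δ_0 − R_E·δ_{EE} = R_E/k. With 1/k = 0.000065 m/kN, R_E = δ_0 / (δ_{EE} + 1/k) = 0.15601 / (0.001777 + 0.000065) = 84.66 kN.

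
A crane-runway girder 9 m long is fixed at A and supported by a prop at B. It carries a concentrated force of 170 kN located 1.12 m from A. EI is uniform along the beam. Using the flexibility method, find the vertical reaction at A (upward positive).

Release the roller at B. Primary structure: cantilever fixed at A.
Free-end deflection of the primary structure under the applied loading (downward +):
  point load 170 at a = 1.12: Pa²(3L − a)/(6EI) = 919.8/EI
Tip deflection under a unit load at B: L³/(3EI) = 243/EI.
Compatibility at B: δ_0 − R_B·δ_{BB} = 0, so R_B = 919.8/243 = 3.785 kN.
Vertical equilibrium: R_A = ΣP − R_B = 170 − 3.785 = 166.2 kN.

R_A = 166.2 kN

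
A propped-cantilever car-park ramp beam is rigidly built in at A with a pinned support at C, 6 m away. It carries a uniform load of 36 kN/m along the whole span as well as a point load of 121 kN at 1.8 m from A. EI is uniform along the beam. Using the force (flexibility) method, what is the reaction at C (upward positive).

Choose R_C as the redundant. The primary structure is the cantilever fixed at A.
Free-end deflection of the primary structure under the applied loading (downward +):
  UDL 36: wL⁴/(8EI) = 5832/EI
  point load 121 at a = 1.8: Pa²(3L − a)/(6EI) = 1059/EI
  δ_0 = 6891/EI
Tip deflection under a unit load at C: L³/(3EI) = 72/EI.
Compatibility at C: δ_0 − R_C·δ_{CC} = 0, so R_C = 6891/72 = 95.7 kN.

R_C = 95.7 kN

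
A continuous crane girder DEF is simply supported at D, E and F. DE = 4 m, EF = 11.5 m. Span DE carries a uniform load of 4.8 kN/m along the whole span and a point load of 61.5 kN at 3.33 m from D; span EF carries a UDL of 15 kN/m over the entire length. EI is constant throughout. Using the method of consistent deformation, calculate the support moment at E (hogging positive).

Insert a hinge at E; M_E is the redundant, and each span becomes simply supported.
End slopes at the hinge E, treating each span as simply supported:
  span DE: UDL 4.8: wL³/(24EI) = 12.8/EI
  span DE: point load 61.5 at a = 3.33: Pab(L + a)/(6LEI) = 41.91/EI
  span EF: UDL 15: wL³/(24EI) = 950.5/EI
  relative rotation θ_0 = (54.71 + 950.5)/EI = 1005/EI
A unit hogging moment at E produces rotation L₁/(3EI) + L₂/(3EI) = 5.167/EI.
Slope continuity at E: θ_0 = M_E·5.167/EI, so M_E = 1005/5.167 = 194.6 kN·m (hogging).

M_E = 194.6 kN·m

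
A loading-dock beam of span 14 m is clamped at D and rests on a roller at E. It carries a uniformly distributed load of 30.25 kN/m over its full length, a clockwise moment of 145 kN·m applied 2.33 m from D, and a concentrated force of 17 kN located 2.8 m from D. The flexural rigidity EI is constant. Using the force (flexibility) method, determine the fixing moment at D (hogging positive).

Choose R_E as the redundant. The primary structure is the cantilever fixed at D.
Free-end deflection of the primary structure under the applied loading (downward +):
  UDL 30.25: wL⁴/(8EI) = 145260/EI
  clockwise couple 145 at a = 2.33: M₀a(2L − a)/(2EI) = 4336/EI
  point load 17 at a = 2.8: Pa²(3L − a)/(6EI) = 870.8/EI
  δ_0 = 150468/EI
Tip deflection under a unit load at E: L³/(3EI) = 914.7/EI.
Compatibility at E: δ_0 − R_E·δ_{EE} = 0, so R_E = 150468/914.7 = 164.5 kN.
Moment equilibrium about D: M_D = Σ(load moments about D) − R_E·L = 3157 − 164.5×14 = 854 kN·m.

M_D = 854 kN·m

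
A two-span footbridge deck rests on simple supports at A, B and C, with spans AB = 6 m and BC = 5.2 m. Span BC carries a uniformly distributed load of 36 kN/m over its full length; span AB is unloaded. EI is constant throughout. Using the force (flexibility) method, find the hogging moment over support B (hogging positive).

Insert a hinge at B; M_B is the redundant, and each span becomes simply supported.
Rotations at B on the released spans (each span's end-slope, ×1/EI):
  span BC: UDL 36: wL³/(24EI) = 210.9/EI
  relative rotation θ_0 = (0 + 210.9)/EI = 210.9/EI
A unit hogging moment at B produces rotation L₁/(3EI) + L₂/(3EI) = 3.733/EI.
Compatibility: M_B·(L₁+L₂)/(3EI) = θ_0, giving M_B = 56.49 kN·m (hogging).

M_B = 56.49 kN·m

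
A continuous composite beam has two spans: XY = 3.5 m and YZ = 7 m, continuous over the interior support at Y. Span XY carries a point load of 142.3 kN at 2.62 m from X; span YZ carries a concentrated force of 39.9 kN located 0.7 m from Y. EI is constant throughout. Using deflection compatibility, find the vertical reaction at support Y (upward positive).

R_Y = 161 kN

Take M_Y as the redundant. Released structure: two simple spans XY and YZ with a hinge at Y.
End slopes at the hinge Y, treating each span as simply supported:
  span XY: point load 142.3 at a = 2.62: Pab(L + a)/(6LEI) = 95.61/EI
  span YZ: point load 39.9 at a = 0.7: Pab(L + b)/(6LEI) = 55.72/EI
  relative rotation θ_0 = (95.61 + 55.72)/EI = 151.3/EI
A unit hogging moment at Y produces rotation L₁/(3EI) + L₂/(3EI) = 3.5/EI.
Slope continuity at Y: θ_0 = M_Y·3.5/EI, so M_Y = 151.3/3.5 = 43.24 kN·m (hogging).
Span XY, ΣM about X with M_Y applied at Y: R_Y^{XY}·3.5 = 372.8 + 43.24, so R_Y^{XY} = 118.9 kN and R_X = 142.3 − 118.9 = 23.42 kN.
Span YZ, ΣM about Z: R_Y^{YZ}·7 = 251.4 + 43.24, so R_Y^{YZ} = 42.09 kN and R_Z = 39.9 − 42.09 = -2.187 kN.
R_Y = 118.9 + 42.09 = 161 kN.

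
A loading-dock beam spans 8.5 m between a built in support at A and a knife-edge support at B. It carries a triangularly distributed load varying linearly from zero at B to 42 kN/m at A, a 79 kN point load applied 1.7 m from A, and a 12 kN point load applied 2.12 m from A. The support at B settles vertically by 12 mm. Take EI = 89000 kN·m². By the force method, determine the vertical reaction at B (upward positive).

R_B = 35.93 kN

Remove the prop at B; the released (primary) structure is a cantilever built in at A.
Primary-structure tip deflection at B by superposition:
  triangular load, peak 42 at the fixed end: w₀L⁴/(30EI) = 7308/EI
  point load 79 at a = 1.7: Pa²(3L − a)/(6EI) = 905.6/EI
  point load 12 at a = 2.12: Pa²(3L − a)/(6EI) = 210.2/EI
  δ_0 = 8424/EI
Tip deflection under a unit load at B: L³/(3EI) = 204.7/EI.
With EI = 89000 kN·m²: δ_0 = 0.09465 m and δ_{BB} = 0.0023 m/kN.
Compatibility — the beam at B must follow the support down by 0.012 m: δ_0 − R_B·δ_{BB} = 0.012, so R_B = (0.09465 − 0.012)/0.0023 = 35.93 kN.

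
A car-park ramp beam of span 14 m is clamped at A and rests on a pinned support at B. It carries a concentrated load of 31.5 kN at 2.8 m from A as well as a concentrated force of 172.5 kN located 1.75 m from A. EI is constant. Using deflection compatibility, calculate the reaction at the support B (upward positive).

R_B = 5.639 kN

Release the roller at B. Primary structure: cantilever fixed at A.
Downward deflection at the released point B due to the loads:
  point load 31.5 at a = 2.8: Pa²(3L − a)/(6EI) = 1613/EI
  point load 172.5 at a = 1.75: Pa²(3L − a)/(6EI) = 3544/EI
  δ_0 = 5157/EI
Tip deflection under a unit load at B: L³/(3EI) = 914.7/EI.
The prop prevents deflection at B: R_B = δ_0/δ_{BB} = 5157/914.7 = 5.639 kN.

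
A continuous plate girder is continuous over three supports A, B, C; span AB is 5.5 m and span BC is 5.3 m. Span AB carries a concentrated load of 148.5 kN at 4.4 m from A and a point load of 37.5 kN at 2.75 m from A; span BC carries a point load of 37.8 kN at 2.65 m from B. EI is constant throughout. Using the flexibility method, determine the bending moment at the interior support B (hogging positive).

M_B = 98.02 kN·m

Release continuity at B by inserting a hinge; the redundant is the internal moment M_B. The primary structure is two simply-supported spans AB and BC.
Rotations at B on the released spans (each span's end-slope, ×1/EI):
  span AB: point load 148.5 at a = 4.4: Pab(L + a)/(6LEI) = 215.6/EI
  span AB: point load 37.5 at a = 2.75: Pab(L + a)/(6LEI) = 70.9/EI
  span BC: point load 37.8 at a = 2.65: Pab(L + b)/(6LEI) = 66.36/EI
  relative rotation θ_0 = (286.5 + 66.36)/EI = 352.9/EI
A unit hogging moment at B produces rotation L₁/(3EI) + L₂/(3EI) = 3.6/EI.
Slope continuity at B: θ_0 = M_B·3.6/EI, so M_B = 352.9/3.6 = 98.02 kN·m (hogging).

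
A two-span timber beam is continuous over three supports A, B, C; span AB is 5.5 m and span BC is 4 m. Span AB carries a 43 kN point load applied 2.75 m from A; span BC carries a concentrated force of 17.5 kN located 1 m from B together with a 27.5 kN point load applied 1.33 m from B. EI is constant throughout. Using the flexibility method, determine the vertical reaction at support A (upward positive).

R_A = 14.39 kN

Release continuity at B by inserting a hinge; the redundant is the internal moment M_B. The primary structure is two simply-supported spans AB and BC.
End slopes at the hinge B, treating each span as simply supported:
  span AB: point load 43 at a = 2.75: Pab(L + a)/(6LEI) = 81.3/EI
  span BC: point load 17.5 at a = 1: Pab(L + b)/(6LEI) = 15.31/EI
  span BC: point load 27.5 at a = 1.33: Pab(L + b)/(6LEI) = 27.14/EI
  relative rotation θ_0 = (81.3 + 42.45)/EI = 123.7/EI
A unit hogging moment at B produces rotation L₁/(3EI) + L₂/(3EI) = 3.167/EI.
Slope continuity at B: θ_0 = M_B·3.167/EI, so M_B = 123.7/3.167 = 39.08 kN·m (hogging).
Span AB, ΣM about A with M_B applied at B: R_B^{AB}·5.5 = 118.2 + 39.08, so R_B^{AB} = 28.61 kN and R_A = 43 − 28.61 = 14.39 kN.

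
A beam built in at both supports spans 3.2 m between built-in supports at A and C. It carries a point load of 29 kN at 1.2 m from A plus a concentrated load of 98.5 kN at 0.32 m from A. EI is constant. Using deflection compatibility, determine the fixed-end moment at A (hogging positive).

Take the two fixed-end moments M_A, M_C as redundants; the released structure is the simple span AC.
On the primary (simply-supported) span, the end slopes from the loading are:
  at A: point load 29 at a = 1.2: Pab(L + b)/(6LEI) = 18.85/EI
  at C: point load 29 at a = 1.2: Pab(L + a)/(6LEI) = 15.95/EI
  at A: point load 98.5 at a = 0.32: Pab(L + b)/(6LEI) = 28.75/EI
  at C: point load 98.5 at a = 0.32: Pab(L + a)/(6LEI) = 16.64/EI
  θ_A0 = 47.6/EI,  θ_C0 = 32.59/EI
Flexibility coefficients: a unit moment at one end gives L/(3EI) there and L/(6EI) at the far end, so f₁₁ = f₂₂ = 1.067/EI and f₁₂ = f₂₁ = 0.5333/EI.
Compatibility — zero rotation at each built-in end:
  1.067 M_A + 0.5333 M_C = 47.6
  0.5333 M_A + 1.067 M_C = 32.59
Solving the pair gives M_A = 39.12 kN·m and M_C = 10.99 kN·m (hogging).

M_A = 39.12 kN·m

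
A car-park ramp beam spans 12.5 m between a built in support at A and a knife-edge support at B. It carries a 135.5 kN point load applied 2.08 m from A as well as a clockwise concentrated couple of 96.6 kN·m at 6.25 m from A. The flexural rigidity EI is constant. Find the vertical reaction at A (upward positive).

Release the roller at B. Primary structure: cantilever fixed at A.
Downward deflection at the released point B due to the loads:
  point load 135.5 at a = 2.08: Pa²(3L − a)/(6EI) = 3461/EI
  clockwise couple 96.6 at a = 6.25: M₀a(2L − a)/(2EI) = 5660/EI
  δ_0 = 9121/EI
Tip deflection under a unit load at B: L³/(3EI) = 651/EI.
The prop prevents deflection at B: R_B = δ_0/δ_{BB} = 9121/651 = 14.01 kN.
Vertical equilibrium: R_A = ΣP − R_B = 135.5 − 14.01 = 121.5 kN.

R_A = 121.5 kN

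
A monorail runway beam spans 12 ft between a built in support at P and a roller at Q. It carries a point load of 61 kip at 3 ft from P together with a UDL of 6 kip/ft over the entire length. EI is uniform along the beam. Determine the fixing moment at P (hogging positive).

Take the reaction at Q as the redundant and release it; the primary structure is a cantilever fixed at P.
Primary-structure tip deflection at Q by superposition:
  point load 61 at a = 3: Pa²(3L − a)/(6EI) = 3020/EI
  UDL 6: wL⁴/(8EI) = 15552/EI
  δ_0 = 18572/EI
Tip deflection under a unit load at Q: L³/(3EI) = 576/EI.
The prop prevents deflection at Q: R_Q = δ_0/δ_{QQ} = 18572/576 = 32.24 kip.
Moment equilibrium about P: M_P = Σ(load moments about P) − R_Q·L = 615 − 32.24×12 = 228.1 kip·ft.

M_P = 228.1 kip·ft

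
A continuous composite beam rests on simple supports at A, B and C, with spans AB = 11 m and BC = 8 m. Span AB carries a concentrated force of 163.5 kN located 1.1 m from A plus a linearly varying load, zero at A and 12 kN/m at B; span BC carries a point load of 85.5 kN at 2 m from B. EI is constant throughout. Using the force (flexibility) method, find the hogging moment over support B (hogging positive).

Insert a hinge at B; M_B is the redundant, and each span becomes simply supported.
Rotations at B on the released spans (each span's end-slope, ×1/EI):
  span AB: point load 163.5 at a = 1.1: Pab(L + a)/(6LEI) = 326.4/EI
  span AB: triangular load, peak 12: w₀L³/(45EI) = 354.9/EI
  span BC: point load 85.5 at a = 2: Pab(L + b)/(6LEI) = 299.2/EI
  relative rotation θ_0 = (681.4 + 299.2)/EI = 980.6/EI
A unit hogging moment at B produces rotation L₁/(3EI) + L₂/(3EI) = 6.333/EI.
Slope continuity at B: θ_0 = M_B·6.333/EI, so M_B = 980.6/6.333 = 154.8 kN·m (hogging).

M_B = 154.8 kN·m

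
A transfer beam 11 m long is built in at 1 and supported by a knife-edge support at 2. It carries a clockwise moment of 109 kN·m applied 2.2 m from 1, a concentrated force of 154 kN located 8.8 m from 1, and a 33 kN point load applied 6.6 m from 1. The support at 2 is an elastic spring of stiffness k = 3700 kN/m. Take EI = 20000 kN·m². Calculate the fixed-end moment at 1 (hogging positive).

M_1 = 290.7 kN·m

Release the roller at 2. Primary structure: cantilever fixed at 1.
Downward deflection at the released point 2 due to the loads:
  clockwise couple 109 at a = 2.2: M₀a(2L − a)/(2EI) = 2374/EI
  point load 154 at a = 8.8: Pa²(3L − a)/(6EI) = 48101/EI
  point load 33 at a = 6.6: Pa²(3L − a)/(6EI) = 6325/EI
  δ_0 = 56799/EI
Tip deflection under a unit load at 2: L³/(3EI) = 443.7/EI.
With EI = 20000 kN·m²: δ_0 = 2.84 m and δ_{22} = 0.022183 m/kN.
Compatibility — the spring shortens by R_2/k under the reaction it provides: δ_0 − R_2·δ_{22} = R_2/k. With 1/k = 0.00027 m/kN, R_2 = δ_0 / (δ_{22} + 1/k) = 2.84 / (0.022183 + 0.00027) = 126.5 kN.
Moment equilibrium about 1: M_1 = Σ(load moments about 1) − R_2·L = 1682 − 126.5×11 = 290.7 kN·m.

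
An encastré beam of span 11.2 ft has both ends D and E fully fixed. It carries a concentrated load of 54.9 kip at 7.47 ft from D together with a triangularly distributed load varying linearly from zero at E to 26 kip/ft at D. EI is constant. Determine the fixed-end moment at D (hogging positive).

M_D = 208.6 kip·ft

Release both end moments; the primary structure is a simply-supported span DE with redundants M_D and M_E.
End rotations of the released simple span under the applied load (×1/EI):
  at D: point load 54.9 at a = 7.47: Pab(L + b)/(6LEI) = 339.9/EI
  at E: point load 54.9 at a = 7.47: Pab(L + a)/(6LEI) = 425/EI
  at D: triangular load, peak 26: w₀L³/(45EI) = 811.7/EI
  at E: triangular load, peak 26: 7w₀L³/(360EI) = 710.3/EI
  θ_D0 = 1152/EI,  θ_E0 = 1135/EI
Flexibility coefficients: a unit moment at one end gives L/(3EI) there and L/(6EI) at the far end, so f₁₁ = f₂₂ = 3.733/EI and f₁₂ = f₂₁ = 1.867/EI.
Compatibility — zero rotation at each built-in end:
  3.733 M_D + 1.867 M_E = 1152
  1.867 M_D + 3.733 M_E = 1135
Solving the pair gives M_D = 208.6 kip·ft and M_E = 199.8 kip·ft (hogging).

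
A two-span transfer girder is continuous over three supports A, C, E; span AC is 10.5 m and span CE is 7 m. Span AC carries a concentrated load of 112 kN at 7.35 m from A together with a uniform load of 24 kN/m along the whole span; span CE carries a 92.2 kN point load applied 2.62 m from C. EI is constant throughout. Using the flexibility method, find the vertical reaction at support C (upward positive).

Insert a hinge at C; M_C is the redundant, and each span becomes simply supported.
End slopes at the hinge C, treating each span as simply supported:
  span AC: point load 112 at a = 7.35: Pab(L + a)/(6LEI) = 734.7/EI
  span AC: UDL 24: wL³/(24EI) = 1158/EI
  span CE: point load 92.2 at a = 2.62: Pab(L + b)/(6LEI) = 286.7/EI
  relative rotation θ_0 = (1892 + 286.7)/EI = 2179/EI
A unit hogging moment at C produces rotation L₁/(3EI) + L₂/(3EI) = 5.833/EI.
Slope continuity at C: θ_0 = M_C·5.833/EI, so M_C = 2179/5.833 = 373.5 kN·m (hogging).
Span AC, ΣM about A with M_C applied at C: R_C^{AC}·10.5 = 2146 + 373.5, so R_C^{AC} = 240 kN and R_A = 364 − 240 = 124 kN.
Span CE, ΣM about E: R_C^{CE}·7 = 403.8 + 373.5, so R_C^{CE} = 111.1 kN and R_E = 92.2 − 111.1 = -18.85 kN.
R_C = 240 + 111.1 = 351 kN.

R_C = 351 kN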